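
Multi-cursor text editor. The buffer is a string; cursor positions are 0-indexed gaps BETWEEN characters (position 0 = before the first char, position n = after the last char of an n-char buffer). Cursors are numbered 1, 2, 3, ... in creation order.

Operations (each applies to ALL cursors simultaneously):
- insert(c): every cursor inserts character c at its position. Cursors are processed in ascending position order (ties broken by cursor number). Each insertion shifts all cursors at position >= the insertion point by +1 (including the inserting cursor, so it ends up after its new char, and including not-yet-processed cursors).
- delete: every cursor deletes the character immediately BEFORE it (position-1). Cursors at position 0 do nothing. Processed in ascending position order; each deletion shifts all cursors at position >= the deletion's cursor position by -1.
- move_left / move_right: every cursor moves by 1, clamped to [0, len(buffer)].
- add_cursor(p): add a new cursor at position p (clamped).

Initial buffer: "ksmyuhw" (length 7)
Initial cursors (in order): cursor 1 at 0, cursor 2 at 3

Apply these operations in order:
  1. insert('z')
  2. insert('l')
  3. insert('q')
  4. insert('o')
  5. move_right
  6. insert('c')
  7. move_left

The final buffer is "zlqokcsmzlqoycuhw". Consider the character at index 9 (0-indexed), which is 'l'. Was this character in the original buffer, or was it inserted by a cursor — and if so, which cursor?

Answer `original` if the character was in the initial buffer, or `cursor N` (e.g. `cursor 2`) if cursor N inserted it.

Answer: cursor 2

Derivation:
After op 1 (insert('z')): buffer="zksmzyuhw" (len 9), cursors c1@1 c2@5, authorship 1...2....
After op 2 (insert('l')): buffer="zlksmzlyuhw" (len 11), cursors c1@2 c2@7, authorship 11...22....
After op 3 (insert('q')): buffer="zlqksmzlqyuhw" (len 13), cursors c1@3 c2@9, authorship 111...222....
After op 4 (insert('o')): buffer="zlqoksmzlqoyuhw" (len 15), cursors c1@4 c2@11, authorship 1111...2222....
After op 5 (move_right): buffer="zlqoksmzlqoyuhw" (len 15), cursors c1@5 c2@12, authorship 1111...2222....
After op 6 (insert('c')): buffer="zlqokcsmzlqoycuhw" (len 17), cursors c1@6 c2@14, authorship 1111.1..2222.2...
After op 7 (move_left): buffer="zlqokcsmzlqoycuhw" (len 17), cursors c1@5 c2@13, authorship 1111.1..2222.2...
Authorship (.=original, N=cursor N): 1 1 1 1 . 1 . . 2 2 2 2 . 2 . . .
Index 9: author = 2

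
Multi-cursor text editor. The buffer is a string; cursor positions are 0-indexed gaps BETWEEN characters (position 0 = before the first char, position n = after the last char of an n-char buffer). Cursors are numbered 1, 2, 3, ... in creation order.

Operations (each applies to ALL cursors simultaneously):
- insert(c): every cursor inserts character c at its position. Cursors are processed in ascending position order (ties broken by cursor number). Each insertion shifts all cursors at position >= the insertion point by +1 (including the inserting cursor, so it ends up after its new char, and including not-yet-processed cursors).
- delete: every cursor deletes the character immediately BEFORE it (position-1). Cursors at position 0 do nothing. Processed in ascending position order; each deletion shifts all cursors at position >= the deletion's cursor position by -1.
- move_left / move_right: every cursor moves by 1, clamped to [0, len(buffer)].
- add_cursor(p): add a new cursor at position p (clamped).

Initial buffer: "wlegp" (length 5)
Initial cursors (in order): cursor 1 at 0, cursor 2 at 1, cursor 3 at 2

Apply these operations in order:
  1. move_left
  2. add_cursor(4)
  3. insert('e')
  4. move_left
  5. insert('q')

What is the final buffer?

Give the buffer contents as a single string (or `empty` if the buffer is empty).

After op 1 (move_left): buffer="wlegp" (len 5), cursors c1@0 c2@0 c3@1, authorship .....
After op 2 (add_cursor(4)): buffer="wlegp" (len 5), cursors c1@0 c2@0 c3@1 c4@4, authorship .....
After op 3 (insert('e')): buffer="eewelegep" (len 9), cursors c1@2 c2@2 c3@4 c4@8, authorship 12.3...4.
After op 4 (move_left): buffer="eewelegep" (len 9), cursors c1@1 c2@1 c3@3 c4@7, authorship 12.3...4.
After op 5 (insert('q')): buffer="eqqewqelegqep" (len 13), cursors c1@3 c2@3 c3@6 c4@11, authorship 1122.33...44.

Answer: eqqewqelegqep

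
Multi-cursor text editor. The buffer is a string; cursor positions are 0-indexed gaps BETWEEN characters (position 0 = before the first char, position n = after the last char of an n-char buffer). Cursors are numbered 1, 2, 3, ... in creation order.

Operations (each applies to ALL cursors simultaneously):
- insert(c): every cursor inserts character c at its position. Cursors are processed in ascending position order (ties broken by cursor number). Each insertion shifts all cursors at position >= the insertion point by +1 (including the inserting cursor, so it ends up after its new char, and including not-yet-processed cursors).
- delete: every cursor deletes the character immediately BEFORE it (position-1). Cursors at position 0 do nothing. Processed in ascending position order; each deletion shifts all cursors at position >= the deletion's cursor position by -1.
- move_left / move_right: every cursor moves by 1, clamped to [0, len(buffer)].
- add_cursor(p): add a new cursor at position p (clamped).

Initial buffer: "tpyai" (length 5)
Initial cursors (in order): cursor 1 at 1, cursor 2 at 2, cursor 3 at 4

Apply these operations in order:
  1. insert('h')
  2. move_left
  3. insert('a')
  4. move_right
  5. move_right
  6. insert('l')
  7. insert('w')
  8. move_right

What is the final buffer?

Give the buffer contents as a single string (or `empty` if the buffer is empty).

Answer: tahplwahylwaahilw

Derivation:
After op 1 (insert('h')): buffer="thphyahi" (len 8), cursors c1@2 c2@4 c3@7, authorship .1.2..3.
After op 2 (move_left): buffer="thphyahi" (len 8), cursors c1@1 c2@3 c3@6, authorship .1.2..3.
After op 3 (insert('a')): buffer="tahpahyaahi" (len 11), cursors c1@2 c2@5 c3@9, authorship .11.22..33.
After op 4 (move_right): buffer="tahpahyaahi" (len 11), cursors c1@3 c2@6 c3@10, authorship .11.22..33.
After op 5 (move_right): buffer="tahpahyaahi" (len 11), cursors c1@4 c2@7 c3@11, authorship .11.22..33.
After op 6 (insert('l')): buffer="tahplahylaahil" (len 14), cursors c1@5 c2@9 c3@14, authorship .11.122.2.33.3
After op 7 (insert('w')): buffer="tahplwahylwaahilw" (len 17), cursors c1@6 c2@11 c3@17, authorship .11.1122.22.33.33
After op 8 (move_right): buffer="tahplwahylwaahilw" (len 17), cursors c1@7 c2@12 c3@17, authorship .11.1122.22.33.33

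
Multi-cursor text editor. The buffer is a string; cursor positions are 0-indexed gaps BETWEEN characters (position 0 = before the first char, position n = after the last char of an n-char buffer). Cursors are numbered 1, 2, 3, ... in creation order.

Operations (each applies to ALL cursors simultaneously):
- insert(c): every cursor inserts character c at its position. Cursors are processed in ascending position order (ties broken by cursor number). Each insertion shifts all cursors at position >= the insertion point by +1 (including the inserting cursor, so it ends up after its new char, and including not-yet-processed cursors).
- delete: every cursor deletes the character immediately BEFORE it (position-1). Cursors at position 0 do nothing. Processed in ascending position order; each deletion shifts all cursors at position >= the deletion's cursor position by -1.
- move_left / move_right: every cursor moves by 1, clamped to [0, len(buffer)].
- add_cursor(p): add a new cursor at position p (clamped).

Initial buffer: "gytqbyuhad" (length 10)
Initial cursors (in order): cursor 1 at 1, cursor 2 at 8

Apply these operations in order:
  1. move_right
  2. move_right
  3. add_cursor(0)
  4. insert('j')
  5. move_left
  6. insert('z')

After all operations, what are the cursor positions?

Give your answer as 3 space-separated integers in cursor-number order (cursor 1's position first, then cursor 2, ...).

After op 1 (move_right): buffer="gytqbyuhad" (len 10), cursors c1@2 c2@9, authorship ..........
After op 2 (move_right): buffer="gytqbyuhad" (len 10), cursors c1@3 c2@10, authorship ..........
After op 3 (add_cursor(0)): buffer="gytqbyuhad" (len 10), cursors c3@0 c1@3 c2@10, authorship ..........
After op 4 (insert('j')): buffer="jgytjqbyuhadj" (len 13), cursors c3@1 c1@5 c2@13, authorship 3...1.......2
After op 5 (move_left): buffer="jgytjqbyuhadj" (len 13), cursors c3@0 c1@4 c2@12, authorship 3...1.......2
After op 6 (insert('z')): buffer="zjgytzjqbyuhadzj" (len 16), cursors c3@1 c1@6 c2@15, authorship 33...11.......22

Answer: 6 15 1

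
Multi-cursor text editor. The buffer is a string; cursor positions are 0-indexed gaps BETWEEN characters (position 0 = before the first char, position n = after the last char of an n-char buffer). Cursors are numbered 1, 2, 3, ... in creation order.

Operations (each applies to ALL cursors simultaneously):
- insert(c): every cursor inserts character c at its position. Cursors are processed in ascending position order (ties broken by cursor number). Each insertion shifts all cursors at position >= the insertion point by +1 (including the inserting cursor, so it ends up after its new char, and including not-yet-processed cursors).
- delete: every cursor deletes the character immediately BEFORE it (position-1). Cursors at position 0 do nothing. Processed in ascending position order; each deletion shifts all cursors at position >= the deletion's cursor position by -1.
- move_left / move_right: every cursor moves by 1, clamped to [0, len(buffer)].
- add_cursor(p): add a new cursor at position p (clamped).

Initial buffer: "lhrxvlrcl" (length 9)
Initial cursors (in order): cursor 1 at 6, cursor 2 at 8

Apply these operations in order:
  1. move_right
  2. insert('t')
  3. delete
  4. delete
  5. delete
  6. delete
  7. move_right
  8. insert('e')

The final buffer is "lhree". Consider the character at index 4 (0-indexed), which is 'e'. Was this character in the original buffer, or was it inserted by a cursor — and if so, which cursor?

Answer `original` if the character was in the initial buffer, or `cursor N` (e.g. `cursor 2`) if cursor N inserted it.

After op 1 (move_right): buffer="lhrxvlrcl" (len 9), cursors c1@7 c2@9, authorship .........
After op 2 (insert('t')): buffer="lhrxvlrtclt" (len 11), cursors c1@8 c2@11, authorship .......1..2
After op 3 (delete): buffer="lhrxvlrcl" (len 9), cursors c1@7 c2@9, authorship .........
After op 4 (delete): buffer="lhrxvlc" (len 7), cursors c1@6 c2@7, authorship .......
After op 5 (delete): buffer="lhrxv" (len 5), cursors c1@5 c2@5, authorship .....
After op 6 (delete): buffer="lhr" (len 3), cursors c1@3 c2@3, authorship ...
After op 7 (move_right): buffer="lhr" (len 3), cursors c1@3 c2@3, authorship ...
After op 8 (insert('e')): buffer="lhree" (len 5), cursors c1@5 c2@5, authorship ...12
Authorship (.=original, N=cursor N): . . . 1 2
Index 4: author = 2

Answer: cursor 2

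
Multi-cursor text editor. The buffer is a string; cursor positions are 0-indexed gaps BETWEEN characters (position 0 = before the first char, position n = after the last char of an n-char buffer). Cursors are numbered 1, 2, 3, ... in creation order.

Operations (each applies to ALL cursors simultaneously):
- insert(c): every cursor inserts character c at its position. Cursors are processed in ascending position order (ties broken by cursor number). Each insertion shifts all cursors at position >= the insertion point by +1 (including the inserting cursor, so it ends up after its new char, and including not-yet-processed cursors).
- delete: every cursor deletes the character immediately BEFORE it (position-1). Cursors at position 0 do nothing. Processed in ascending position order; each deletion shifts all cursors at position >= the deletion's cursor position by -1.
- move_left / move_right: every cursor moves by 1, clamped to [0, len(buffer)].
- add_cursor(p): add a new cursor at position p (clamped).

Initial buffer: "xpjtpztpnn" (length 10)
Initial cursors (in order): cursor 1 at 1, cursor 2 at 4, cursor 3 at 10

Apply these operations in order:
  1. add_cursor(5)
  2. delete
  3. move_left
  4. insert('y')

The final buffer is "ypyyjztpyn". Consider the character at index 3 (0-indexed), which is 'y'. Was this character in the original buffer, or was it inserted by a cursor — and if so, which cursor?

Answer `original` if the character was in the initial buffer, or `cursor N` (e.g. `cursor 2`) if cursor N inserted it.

After op 1 (add_cursor(5)): buffer="xpjtpztpnn" (len 10), cursors c1@1 c2@4 c4@5 c3@10, authorship ..........
After op 2 (delete): buffer="pjztpn" (len 6), cursors c1@0 c2@2 c4@2 c3@6, authorship ......
After op 3 (move_left): buffer="pjztpn" (len 6), cursors c1@0 c2@1 c4@1 c3@5, authorship ......
After op 4 (insert('y')): buffer="ypyyjztpyn" (len 10), cursors c1@1 c2@4 c4@4 c3@9, authorship 1.24....3.
Authorship (.=original, N=cursor N): 1 . 2 4 . . . . 3 .
Index 3: author = 4

Answer: cursor 4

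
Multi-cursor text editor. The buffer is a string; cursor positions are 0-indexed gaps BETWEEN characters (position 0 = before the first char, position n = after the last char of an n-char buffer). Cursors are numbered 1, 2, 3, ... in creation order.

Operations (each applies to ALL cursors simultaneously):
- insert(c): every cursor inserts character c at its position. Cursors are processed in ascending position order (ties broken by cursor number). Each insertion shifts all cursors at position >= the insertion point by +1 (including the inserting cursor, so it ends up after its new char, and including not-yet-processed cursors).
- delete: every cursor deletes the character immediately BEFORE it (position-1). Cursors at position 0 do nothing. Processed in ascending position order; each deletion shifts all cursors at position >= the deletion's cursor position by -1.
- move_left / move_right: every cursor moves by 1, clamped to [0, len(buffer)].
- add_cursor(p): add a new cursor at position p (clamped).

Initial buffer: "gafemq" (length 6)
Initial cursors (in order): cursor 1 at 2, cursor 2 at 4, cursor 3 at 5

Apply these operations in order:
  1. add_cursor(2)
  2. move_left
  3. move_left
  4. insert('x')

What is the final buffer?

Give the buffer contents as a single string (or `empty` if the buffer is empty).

After op 1 (add_cursor(2)): buffer="gafemq" (len 6), cursors c1@2 c4@2 c2@4 c3@5, authorship ......
After op 2 (move_left): buffer="gafemq" (len 6), cursors c1@1 c4@1 c2@3 c3@4, authorship ......
After op 3 (move_left): buffer="gafemq" (len 6), cursors c1@0 c4@0 c2@2 c3@3, authorship ......
After op 4 (insert('x')): buffer="xxgaxfxemq" (len 10), cursors c1@2 c4@2 c2@5 c3@7, authorship 14..2.3...

Answer: xxgaxfxemq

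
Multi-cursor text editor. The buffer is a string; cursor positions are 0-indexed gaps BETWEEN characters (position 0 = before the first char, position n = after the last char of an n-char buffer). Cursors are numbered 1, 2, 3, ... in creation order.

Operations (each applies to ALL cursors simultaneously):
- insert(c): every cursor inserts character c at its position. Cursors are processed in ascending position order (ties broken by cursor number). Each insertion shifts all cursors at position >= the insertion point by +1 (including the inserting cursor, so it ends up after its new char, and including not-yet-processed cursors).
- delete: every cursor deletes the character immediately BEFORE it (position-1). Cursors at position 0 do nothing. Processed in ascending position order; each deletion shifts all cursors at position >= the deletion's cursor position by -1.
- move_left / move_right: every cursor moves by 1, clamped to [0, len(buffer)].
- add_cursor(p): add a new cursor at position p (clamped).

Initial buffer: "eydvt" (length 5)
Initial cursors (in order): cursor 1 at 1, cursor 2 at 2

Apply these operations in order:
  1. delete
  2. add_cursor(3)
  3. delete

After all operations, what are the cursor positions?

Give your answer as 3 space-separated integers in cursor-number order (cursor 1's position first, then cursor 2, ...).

Answer: 0 0 2

Derivation:
After op 1 (delete): buffer="dvt" (len 3), cursors c1@0 c2@0, authorship ...
After op 2 (add_cursor(3)): buffer="dvt" (len 3), cursors c1@0 c2@0 c3@3, authorship ...
After op 3 (delete): buffer="dv" (len 2), cursors c1@0 c2@0 c3@2, authorship ..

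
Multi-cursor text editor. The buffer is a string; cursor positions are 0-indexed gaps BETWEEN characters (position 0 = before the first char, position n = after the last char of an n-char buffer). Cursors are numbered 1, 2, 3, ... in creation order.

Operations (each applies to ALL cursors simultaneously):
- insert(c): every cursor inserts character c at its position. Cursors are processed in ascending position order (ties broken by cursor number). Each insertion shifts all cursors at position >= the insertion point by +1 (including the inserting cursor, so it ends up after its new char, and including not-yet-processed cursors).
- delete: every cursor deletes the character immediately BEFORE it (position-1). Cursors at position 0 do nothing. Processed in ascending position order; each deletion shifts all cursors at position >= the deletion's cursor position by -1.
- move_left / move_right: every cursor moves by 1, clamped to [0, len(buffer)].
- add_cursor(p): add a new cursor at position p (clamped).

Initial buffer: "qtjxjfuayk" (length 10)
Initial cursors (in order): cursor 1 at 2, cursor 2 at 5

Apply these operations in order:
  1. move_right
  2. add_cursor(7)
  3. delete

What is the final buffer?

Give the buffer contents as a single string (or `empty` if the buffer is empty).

After op 1 (move_right): buffer="qtjxjfuayk" (len 10), cursors c1@3 c2@6, authorship ..........
After op 2 (add_cursor(7)): buffer="qtjxjfuayk" (len 10), cursors c1@3 c2@6 c3@7, authorship ..........
After op 3 (delete): buffer="qtxjayk" (len 7), cursors c1@2 c2@4 c3@4, authorship .......

Answer: qtxjayk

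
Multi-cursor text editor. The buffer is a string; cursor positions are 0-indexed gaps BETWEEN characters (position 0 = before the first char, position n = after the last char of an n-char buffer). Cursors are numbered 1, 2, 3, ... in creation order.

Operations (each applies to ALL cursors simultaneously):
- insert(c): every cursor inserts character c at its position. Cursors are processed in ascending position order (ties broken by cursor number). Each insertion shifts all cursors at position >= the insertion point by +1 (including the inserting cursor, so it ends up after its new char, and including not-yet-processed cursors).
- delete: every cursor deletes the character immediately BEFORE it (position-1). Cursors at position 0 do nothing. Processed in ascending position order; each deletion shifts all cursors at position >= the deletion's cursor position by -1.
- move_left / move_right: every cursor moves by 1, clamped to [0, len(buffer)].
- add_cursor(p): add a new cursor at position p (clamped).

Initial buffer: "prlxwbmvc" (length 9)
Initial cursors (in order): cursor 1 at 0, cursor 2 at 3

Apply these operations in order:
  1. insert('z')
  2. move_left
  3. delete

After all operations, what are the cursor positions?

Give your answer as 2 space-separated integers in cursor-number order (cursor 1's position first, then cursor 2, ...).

After op 1 (insert('z')): buffer="zprlzxwbmvc" (len 11), cursors c1@1 c2@5, authorship 1...2......
After op 2 (move_left): buffer="zprlzxwbmvc" (len 11), cursors c1@0 c2@4, authorship 1...2......
After op 3 (delete): buffer="zprzxwbmvc" (len 10), cursors c1@0 c2@3, authorship 1..2......

Answer: 0 3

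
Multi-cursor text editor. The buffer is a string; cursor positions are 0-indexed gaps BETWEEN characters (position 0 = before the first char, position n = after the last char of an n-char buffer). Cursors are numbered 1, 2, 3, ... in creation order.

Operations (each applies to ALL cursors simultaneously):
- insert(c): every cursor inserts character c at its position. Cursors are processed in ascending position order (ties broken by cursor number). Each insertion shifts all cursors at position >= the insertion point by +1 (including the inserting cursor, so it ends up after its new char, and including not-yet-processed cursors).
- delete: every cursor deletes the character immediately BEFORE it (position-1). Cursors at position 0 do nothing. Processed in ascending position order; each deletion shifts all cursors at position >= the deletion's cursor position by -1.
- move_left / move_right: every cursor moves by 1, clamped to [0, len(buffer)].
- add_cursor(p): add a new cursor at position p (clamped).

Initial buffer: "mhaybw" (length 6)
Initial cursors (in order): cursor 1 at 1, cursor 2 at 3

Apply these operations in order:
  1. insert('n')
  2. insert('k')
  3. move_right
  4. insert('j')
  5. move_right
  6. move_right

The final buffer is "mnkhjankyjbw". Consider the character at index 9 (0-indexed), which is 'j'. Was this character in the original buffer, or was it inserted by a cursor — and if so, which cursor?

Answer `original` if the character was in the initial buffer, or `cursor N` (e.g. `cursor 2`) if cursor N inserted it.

Answer: cursor 2

Derivation:
After op 1 (insert('n')): buffer="mnhanybw" (len 8), cursors c1@2 c2@5, authorship .1..2...
After op 2 (insert('k')): buffer="mnkhankybw" (len 10), cursors c1@3 c2@7, authorship .11..22...
After op 3 (move_right): buffer="mnkhankybw" (len 10), cursors c1@4 c2@8, authorship .11..22...
After op 4 (insert('j')): buffer="mnkhjankyjbw" (len 12), cursors c1@5 c2@10, authorship .11.1.22.2..
After op 5 (move_right): buffer="mnkhjankyjbw" (len 12), cursors c1@6 c2@11, authorship .11.1.22.2..
After op 6 (move_right): buffer="mnkhjankyjbw" (len 12), cursors c1@7 c2@12, authorship .11.1.22.2..
Authorship (.=original, N=cursor N): . 1 1 . 1 . 2 2 . 2 . .
Index 9: author = 2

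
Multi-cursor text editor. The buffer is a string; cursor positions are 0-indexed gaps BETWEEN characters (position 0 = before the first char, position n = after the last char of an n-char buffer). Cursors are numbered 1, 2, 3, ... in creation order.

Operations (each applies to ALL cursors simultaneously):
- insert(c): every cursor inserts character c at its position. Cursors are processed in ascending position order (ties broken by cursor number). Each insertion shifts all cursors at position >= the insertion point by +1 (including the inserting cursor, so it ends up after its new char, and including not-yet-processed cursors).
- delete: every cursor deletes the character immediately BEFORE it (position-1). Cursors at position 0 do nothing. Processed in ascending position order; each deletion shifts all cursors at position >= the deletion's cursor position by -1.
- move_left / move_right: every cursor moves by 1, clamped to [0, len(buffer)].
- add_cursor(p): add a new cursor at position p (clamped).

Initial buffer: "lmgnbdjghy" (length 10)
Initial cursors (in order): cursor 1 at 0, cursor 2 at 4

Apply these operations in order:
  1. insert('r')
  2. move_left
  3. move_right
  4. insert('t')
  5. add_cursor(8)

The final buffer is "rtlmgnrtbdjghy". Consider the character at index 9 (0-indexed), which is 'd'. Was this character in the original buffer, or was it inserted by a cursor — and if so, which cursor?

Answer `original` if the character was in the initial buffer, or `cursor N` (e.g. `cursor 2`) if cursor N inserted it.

Answer: original

Derivation:
After op 1 (insert('r')): buffer="rlmgnrbdjghy" (len 12), cursors c1@1 c2@6, authorship 1....2......
After op 2 (move_left): buffer="rlmgnrbdjghy" (len 12), cursors c1@0 c2@5, authorship 1....2......
After op 3 (move_right): buffer="rlmgnrbdjghy" (len 12), cursors c1@1 c2@6, authorship 1....2......
After op 4 (insert('t')): buffer="rtlmgnrtbdjghy" (len 14), cursors c1@2 c2@8, authorship 11....22......
After op 5 (add_cursor(8)): buffer="rtlmgnrtbdjghy" (len 14), cursors c1@2 c2@8 c3@8, authorship 11....22......
Authorship (.=original, N=cursor N): 1 1 . . . . 2 2 . . . . . .
Index 9: author = original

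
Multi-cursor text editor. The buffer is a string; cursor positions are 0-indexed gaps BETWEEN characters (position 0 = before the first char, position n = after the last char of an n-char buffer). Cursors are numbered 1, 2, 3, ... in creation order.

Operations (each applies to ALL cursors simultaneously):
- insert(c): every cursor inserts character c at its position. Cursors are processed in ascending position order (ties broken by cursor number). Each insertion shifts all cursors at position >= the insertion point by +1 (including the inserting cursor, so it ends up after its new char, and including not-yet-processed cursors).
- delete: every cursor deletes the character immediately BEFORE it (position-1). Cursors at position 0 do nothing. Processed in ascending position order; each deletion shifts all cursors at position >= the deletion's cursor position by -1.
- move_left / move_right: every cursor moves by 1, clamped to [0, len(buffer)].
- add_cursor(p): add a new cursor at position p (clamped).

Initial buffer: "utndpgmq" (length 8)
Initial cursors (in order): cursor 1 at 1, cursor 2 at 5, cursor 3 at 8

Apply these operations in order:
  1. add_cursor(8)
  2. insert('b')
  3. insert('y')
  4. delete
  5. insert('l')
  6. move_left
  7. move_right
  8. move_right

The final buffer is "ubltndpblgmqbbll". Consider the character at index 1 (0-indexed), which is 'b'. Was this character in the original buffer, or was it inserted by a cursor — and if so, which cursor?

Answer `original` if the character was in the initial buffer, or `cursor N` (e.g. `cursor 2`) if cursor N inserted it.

Answer: cursor 1

Derivation:
After op 1 (add_cursor(8)): buffer="utndpgmq" (len 8), cursors c1@1 c2@5 c3@8 c4@8, authorship ........
After op 2 (insert('b')): buffer="ubtndpbgmqbb" (len 12), cursors c1@2 c2@7 c3@12 c4@12, authorship .1....2...34
After op 3 (insert('y')): buffer="ubytndpbygmqbbyy" (len 16), cursors c1@3 c2@9 c3@16 c4@16, authorship .11....22...3434
After op 4 (delete): buffer="ubtndpbgmqbb" (len 12), cursors c1@2 c2@7 c3@12 c4@12, authorship .1....2...34
After op 5 (insert('l')): buffer="ubltndpblgmqbbll" (len 16), cursors c1@3 c2@9 c3@16 c4@16, authorship .11....22...3434
After op 6 (move_left): buffer="ubltndpblgmqbbll" (len 16), cursors c1@2 c2@8 c3@15 c4@15, authorship .11....22...3434
After op 7 (move_right): buffer="ubltndpblgmqbbll" (len 16), cursors c1@3 c2@9 c3@16 c4@16, authorship .11....22...3434
After op 8 (move_right): buffer="ubltndpblgmqbbll" (len 16), cursors c1@4 c2@10 c3@16 c4@16, authorship .11....22...3434
Authorship (.=original, N=cursor N): . 1 1 . . . . 2 2 . . . 3 4 3 4
Index 1: author = 1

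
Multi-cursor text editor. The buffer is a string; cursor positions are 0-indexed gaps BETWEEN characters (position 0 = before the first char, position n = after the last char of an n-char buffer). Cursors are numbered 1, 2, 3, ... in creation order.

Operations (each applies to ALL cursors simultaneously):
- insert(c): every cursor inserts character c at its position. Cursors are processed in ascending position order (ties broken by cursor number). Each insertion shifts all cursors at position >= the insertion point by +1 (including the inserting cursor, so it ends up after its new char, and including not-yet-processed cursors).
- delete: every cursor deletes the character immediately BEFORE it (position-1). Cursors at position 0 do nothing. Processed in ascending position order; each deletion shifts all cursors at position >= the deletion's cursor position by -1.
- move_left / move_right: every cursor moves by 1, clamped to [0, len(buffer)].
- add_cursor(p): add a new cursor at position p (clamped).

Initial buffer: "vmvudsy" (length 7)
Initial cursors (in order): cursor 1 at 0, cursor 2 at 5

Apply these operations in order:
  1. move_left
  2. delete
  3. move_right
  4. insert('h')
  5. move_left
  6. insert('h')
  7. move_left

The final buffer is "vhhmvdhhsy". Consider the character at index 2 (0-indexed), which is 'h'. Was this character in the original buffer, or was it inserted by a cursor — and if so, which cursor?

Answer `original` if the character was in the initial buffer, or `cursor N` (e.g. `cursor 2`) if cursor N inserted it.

After op 1 (move_left): buffer="vmvudsy" (len 7), cursors c1@0 c2@4, authorship .......
After op 2 (delete): buffer="vmvdsy" (len 6), cursors c1@0 c2@3, authorship ......
After op 3 (move_right): buffer="vmvdsy" (len 6), cursors c1@1 c2@4, authorship ......
After op 4 (insert('h')): buffer="vhmvdhsy" (len 8), cursors c1@2 c2@6, authorship .1...2..
After op 5 (move_left): buffer="vhmvdhsy" (len 8), cursors c1@1 c2@5, authorship .1...2..
After op 6 (insert('h')): buffer="vhhmvdhhsy" (len 10), cursors c1@2 c2@7, authorship .11...22..
After op 7 (move_left): buffer="vhhmvdhhsy" (len 10), cursors c1@1 c2@6, authorship .11...22..
Authorship (.=original, N=cursor N): . 1 1 . . . 2 2 . .
Index 2: author = 1

Answer: cursor 1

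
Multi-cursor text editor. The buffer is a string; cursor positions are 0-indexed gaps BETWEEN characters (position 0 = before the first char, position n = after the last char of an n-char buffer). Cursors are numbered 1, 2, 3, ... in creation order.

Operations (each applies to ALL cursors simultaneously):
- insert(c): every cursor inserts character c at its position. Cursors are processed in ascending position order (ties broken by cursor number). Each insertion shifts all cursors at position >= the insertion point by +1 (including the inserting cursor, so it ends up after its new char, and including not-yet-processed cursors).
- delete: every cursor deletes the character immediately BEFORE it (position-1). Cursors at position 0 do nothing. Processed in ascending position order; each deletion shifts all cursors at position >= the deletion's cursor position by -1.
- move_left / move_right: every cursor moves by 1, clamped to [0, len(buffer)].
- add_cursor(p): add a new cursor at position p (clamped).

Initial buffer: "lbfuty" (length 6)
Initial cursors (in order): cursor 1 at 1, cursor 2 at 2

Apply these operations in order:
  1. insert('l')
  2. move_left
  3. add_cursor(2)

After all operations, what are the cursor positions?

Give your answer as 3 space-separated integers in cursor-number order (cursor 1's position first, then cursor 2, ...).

After op 1 (insert('l')): buffer="llblfuty" (len 8), cursors c1@2 c2@4, authorship .1.2....
After op 2 (move_left): buffer="llblfuty" (len 8), cursors c1@1 c2@3, authorship .1.2....
After op 3 (add_cursor(2)): buffer="llblfuty" (len 8), cursors c1@1 c3@2 c2@3, authorship .1.2....

Answer: 1 3 2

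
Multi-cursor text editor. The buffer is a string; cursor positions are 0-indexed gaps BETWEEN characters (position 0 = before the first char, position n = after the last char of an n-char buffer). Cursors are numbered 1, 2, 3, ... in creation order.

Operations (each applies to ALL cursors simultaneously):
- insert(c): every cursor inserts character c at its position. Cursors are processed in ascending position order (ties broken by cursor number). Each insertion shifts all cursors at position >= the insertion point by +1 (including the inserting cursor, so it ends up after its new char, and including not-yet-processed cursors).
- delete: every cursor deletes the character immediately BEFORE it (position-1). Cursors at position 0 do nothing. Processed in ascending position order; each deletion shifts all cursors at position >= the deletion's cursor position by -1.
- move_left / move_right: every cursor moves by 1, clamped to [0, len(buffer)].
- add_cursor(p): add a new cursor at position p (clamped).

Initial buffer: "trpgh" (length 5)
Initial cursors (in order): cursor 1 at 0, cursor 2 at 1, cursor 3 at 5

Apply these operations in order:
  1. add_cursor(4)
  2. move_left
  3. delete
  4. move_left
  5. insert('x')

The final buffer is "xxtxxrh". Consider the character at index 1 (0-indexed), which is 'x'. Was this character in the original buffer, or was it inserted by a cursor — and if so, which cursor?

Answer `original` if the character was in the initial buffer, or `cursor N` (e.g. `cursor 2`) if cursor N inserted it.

Answer: cursor 2

Derivation:
After op 1 (add_cursor(4)): buffer="trpgh" (len 5), cursors c1@0 c2@1 c4@4 c3@5, authorship .....
After op 2 (move_left): buffer="trpgh" (len 5), cursors c1@0 c2@0 c4@3 c3@4, authorship .....
After op 3 (delete): buffer="trh" (len 3), cursors c1@0 c2@0 c3@2 c4@2, authorship ...
After op 4 (move_left): buffer="trh" (len 3), cursors c1@0 c2@0 c3@1 c4@1, authorship ...
After op 5 (insert('x')): buffer="xxtxxrh" (len 7), cursors c1@2 c2@2 c3@5 c4@5, authorship 12.34..
Authorship (.=original, N=cursor N): 1 2 . 3 4 . .
Index 1: author = 2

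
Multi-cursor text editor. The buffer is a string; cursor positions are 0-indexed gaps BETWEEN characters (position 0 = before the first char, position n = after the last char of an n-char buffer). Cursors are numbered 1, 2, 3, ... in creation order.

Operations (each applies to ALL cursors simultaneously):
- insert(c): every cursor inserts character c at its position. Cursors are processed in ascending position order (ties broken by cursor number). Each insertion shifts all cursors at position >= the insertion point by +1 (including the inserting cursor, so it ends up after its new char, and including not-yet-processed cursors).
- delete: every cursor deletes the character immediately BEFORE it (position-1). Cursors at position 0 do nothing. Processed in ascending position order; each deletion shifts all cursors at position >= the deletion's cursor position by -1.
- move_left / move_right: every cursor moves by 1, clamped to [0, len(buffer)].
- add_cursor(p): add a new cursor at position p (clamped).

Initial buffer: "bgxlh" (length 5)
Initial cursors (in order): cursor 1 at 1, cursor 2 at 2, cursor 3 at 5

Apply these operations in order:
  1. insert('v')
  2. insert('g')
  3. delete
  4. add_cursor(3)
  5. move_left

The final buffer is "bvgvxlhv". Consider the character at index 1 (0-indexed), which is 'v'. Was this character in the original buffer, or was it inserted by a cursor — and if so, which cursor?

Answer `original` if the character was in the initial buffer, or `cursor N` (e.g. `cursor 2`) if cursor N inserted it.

After op 1 (insert('v')): buffer="bvgvxlhv" (len 8), cursors c1@2 c2@4 c3@8, authorship .1.2...3
After op 2 (insert('g')): buffer="bvggvgxlhvg" (len 11), cursors c1@3 c2@6 c3@11, authorship .11.22...33
After op 3 (delete): buffer="bvgvxlhv" (len 8), cursors c1@2 c2@4 c3@8, authorship .1.2...3
After op 4 (add_cursor(3)): buffer="bvgvxlhv" (len 8), cursors c1@2 c4@3 c2@4 c3@8, authorship .1.2...3
After op 5 (move_left): buffer="bvgvxlhv" (len 8), cursors c1@1 c4@2 c2@3 c3@7, authorship .1.2...3
Authorship (.=original, N=cursor N): . 1 . 2 . . . 3
Index 1: author = 1

Answer: cursor 1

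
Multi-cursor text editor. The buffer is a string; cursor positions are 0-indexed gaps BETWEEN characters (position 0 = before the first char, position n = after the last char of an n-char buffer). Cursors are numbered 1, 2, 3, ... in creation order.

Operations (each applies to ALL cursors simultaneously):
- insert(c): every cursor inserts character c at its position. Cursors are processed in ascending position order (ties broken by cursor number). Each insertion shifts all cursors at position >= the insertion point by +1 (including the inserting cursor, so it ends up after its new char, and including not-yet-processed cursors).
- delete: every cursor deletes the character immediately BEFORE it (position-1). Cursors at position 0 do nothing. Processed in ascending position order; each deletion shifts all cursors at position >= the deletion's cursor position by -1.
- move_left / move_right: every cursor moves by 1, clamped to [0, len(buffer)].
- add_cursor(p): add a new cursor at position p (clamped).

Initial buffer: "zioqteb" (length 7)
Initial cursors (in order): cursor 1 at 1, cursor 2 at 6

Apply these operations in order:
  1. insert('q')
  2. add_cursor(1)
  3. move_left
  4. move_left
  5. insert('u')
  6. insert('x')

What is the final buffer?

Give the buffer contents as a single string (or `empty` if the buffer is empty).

After op 1 (insert('q')): buffer="zqioqteqb" (len 9), cursors c1@2 c2@8, authorship .1.....2.
After op 2 (add_cursor(1)): buffer="zqioqteqb" (len 9), cursors c3@1 c1@2 c2@8, authorship .1.....2.
After op 3 (move_left): buffer="zqioqteqb" (len 9), cursors c3@0 c1@1 c2@7, authorship .1.....2.
After op 4 (move_left): buffer="zqioqteqb" (len 9), cursors c1@0 c3@0 c2@6, authorship .1.....2.
After op 5 (insert('u')): buffer="uuzqioqtueqb" (len 12), cursors c1@2 c3@2 c2@9, authorship 13.1....2.2.
After op 6 (insert('x')): buffer="uuxxzqioqtuxeqb" (len 15), cursors c1@4 c3@4 c2@12, authorship 1313.1....22.2.

Answer: uuxxzqioqtuxeqb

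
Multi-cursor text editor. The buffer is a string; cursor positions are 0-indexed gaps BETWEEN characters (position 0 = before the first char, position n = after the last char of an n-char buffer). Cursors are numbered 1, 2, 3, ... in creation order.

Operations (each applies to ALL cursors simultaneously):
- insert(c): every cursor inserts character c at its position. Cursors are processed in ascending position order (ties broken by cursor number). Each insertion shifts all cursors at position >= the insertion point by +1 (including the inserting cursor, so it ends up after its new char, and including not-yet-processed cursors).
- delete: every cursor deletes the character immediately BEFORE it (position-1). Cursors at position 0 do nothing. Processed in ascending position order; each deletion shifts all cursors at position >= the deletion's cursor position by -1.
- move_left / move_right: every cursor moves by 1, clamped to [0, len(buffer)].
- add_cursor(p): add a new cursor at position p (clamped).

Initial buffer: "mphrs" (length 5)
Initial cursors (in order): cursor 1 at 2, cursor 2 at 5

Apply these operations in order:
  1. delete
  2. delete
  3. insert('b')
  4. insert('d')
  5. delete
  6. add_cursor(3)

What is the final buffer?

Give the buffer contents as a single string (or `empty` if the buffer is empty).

Answer: bhb

Derivation:
After op 1 (delete): buffer="mhr" (len 3), cursors c1@1 c2@3, authorship ...
After op 2 (delete): buffer="h" (len 1), cursors c1@0 c2@1, authorship .
After op 3 (insert('b')): buffer="bhb" (len 3), cursors c1@1 c2@3, authorship 1.2
After op 4 (insert('d')): buffer="bdhbd" (len 5), cursors c1@2 c2@5, authorship 11.22
After op 5 (delete): buffer="bhb" (len 3), cursors c1@1 c2@3, authorship 1.2
After op 6 (add_cursor(3)): buffer="bhb" (len 3), cursors c1@1 c2@3 c3@3, authorship 1.2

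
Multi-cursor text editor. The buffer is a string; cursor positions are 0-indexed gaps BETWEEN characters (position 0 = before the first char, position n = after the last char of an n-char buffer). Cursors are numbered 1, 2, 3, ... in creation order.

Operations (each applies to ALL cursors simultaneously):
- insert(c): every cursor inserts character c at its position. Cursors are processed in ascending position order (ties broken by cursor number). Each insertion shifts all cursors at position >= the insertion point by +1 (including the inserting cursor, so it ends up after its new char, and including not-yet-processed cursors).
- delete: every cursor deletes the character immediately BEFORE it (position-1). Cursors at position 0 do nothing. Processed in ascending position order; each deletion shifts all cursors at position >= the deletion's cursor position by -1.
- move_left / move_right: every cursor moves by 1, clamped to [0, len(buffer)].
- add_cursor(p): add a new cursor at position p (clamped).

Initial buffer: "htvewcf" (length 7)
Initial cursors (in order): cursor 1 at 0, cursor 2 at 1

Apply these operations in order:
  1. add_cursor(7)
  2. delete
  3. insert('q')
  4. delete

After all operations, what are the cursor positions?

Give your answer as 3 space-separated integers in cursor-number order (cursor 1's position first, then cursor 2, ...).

After op 1 (add_cursor(7)): buffer="htvewcf" (len 7), cursors c1@0 c2@1 c3@7, authorship .......
After op 2 (delete): buffer="tvewc" (len 5), cursors c1@0 c2@0 c3@5, authorship .....
After op 3 (insert('q')): buffer="qqtvewcq" (len 8), cursors c1@2 c2@2 c3@8, authorship 12.....3
After op 4 (delete): buffer="tvewc" (len 5), cursors c1@0 c2@0 c3@5, authorship .....

Answer: 0 0 5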